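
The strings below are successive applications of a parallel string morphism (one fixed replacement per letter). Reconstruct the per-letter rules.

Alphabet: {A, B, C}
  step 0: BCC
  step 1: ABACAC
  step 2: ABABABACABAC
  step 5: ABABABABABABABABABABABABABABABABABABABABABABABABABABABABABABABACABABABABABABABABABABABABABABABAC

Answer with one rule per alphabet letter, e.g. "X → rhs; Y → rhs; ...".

A->AB, B->AB, C->AC

  step 1 ⇒ step 2: ABACAC ⇒ AB·AB·AB·AC·AB·AC
    A ↦ AB
    B ↦ AB
    C ↦ AC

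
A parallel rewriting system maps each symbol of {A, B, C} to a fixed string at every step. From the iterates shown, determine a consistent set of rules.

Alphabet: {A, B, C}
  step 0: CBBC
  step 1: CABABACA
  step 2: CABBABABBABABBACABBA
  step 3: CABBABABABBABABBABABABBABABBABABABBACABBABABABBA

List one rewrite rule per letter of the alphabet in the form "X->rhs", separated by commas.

  step 2 ⇒ step 3: CABBABABBABABBACABBA ⇒ CA·BBA·BA·BA·BBA·BA·BBA·BA·BA·BBA·BA·BBA·BA·BA·BBA·CA·BBA·BA·BA·BBA
    A ↦ BBA
    B ↦ BA
    C ↦ CA

A->BBA, B->BA, C->CA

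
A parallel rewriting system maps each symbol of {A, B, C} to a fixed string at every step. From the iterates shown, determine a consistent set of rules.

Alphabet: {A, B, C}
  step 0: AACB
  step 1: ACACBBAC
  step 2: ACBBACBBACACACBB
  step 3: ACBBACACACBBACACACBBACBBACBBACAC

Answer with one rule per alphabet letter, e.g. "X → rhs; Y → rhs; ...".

A->AC, B->AC, C->BB

  step 2 ⇒ step 3: ACBBACBBACACACBB ⇒ AC·BB·AC·AC·AC·BB·AC·AC·AC·BB·AC·BB·AC·BB·AC·AC
    A ↦ AC
    B ↦ AC
    C ↦ BB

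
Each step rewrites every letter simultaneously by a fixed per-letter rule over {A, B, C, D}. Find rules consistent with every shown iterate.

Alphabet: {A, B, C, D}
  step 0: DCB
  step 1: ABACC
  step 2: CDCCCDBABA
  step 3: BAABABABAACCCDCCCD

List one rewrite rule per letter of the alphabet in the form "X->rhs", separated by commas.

  step 2 ⇒ step 3: CDCCCDBABA ⇒ BA·A·BA·BA·BA·A·CC·CD·CC·CD
    A ↦ CD
    B ↦ CC
    C ↦ BA
    D ↦ A

A->CD, B->CC, C->BA, D->A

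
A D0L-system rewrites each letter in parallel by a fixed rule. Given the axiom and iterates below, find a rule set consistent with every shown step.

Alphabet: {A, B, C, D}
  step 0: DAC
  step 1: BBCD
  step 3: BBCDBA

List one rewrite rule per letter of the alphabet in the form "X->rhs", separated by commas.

A->B, B->A, C->CD, D->B

  step 0 ⇒ step 1: DAC ⇒ B·B·CD
    A ↦ B
    C ↦ CD
    D ↦ B
    B ↦ A  (constrained at step 1)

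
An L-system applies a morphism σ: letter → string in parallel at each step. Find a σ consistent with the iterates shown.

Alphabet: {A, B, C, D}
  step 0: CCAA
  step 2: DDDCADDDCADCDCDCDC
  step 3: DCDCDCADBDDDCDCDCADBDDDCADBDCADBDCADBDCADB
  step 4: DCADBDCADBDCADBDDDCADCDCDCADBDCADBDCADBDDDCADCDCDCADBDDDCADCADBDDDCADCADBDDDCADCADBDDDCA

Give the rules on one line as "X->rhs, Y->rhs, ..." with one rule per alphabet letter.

  step 3 ⇒ step 4: DCDCDCADBDDDCDCDCADBDDDCADBDCADBDCADBDCADB ⇒ DC·ADB·DC·ADB·DC·ADB·DD·DC·A·DC·DC·DC·ADB·DC·ADB·DC·ADB·DD·DC·A·DC·DC·DC·ADB·DD·DC·A·DC·ADB·DD·DC·A·DC·ADB·DD·DC·A·DC·ADB·DD·DC·A
    A ↦ DD
    B ↦ A
    C ↦ ADB
    D ↦ DC

A->DD, B->A, C->ADB, D->DC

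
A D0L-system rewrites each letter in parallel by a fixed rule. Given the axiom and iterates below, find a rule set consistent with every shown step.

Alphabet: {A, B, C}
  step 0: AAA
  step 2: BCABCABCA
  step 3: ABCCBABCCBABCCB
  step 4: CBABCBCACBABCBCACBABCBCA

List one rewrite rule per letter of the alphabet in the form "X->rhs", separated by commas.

  step 3 ⇒ step 4: ABCCBABCCBABCCB ⇒ CB·A·BC·BC·A·CB·A·BC·BC·A·CB·A·BC·BC·A
    A ↦ CB
    B ↦ A
    C ↦ BC

A->CB, B->A, C->BC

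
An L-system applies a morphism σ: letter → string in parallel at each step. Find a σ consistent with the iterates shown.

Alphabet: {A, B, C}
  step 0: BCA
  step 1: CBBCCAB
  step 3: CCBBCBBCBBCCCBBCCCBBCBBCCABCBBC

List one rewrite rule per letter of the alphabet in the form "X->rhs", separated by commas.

  step 0 ⇒ step 1: BCA ⇒ C·BBC·CAB
    A ↦ CAB
    B ↦ C
    C ↦ BBC

A->CAB, B->C, C->BBC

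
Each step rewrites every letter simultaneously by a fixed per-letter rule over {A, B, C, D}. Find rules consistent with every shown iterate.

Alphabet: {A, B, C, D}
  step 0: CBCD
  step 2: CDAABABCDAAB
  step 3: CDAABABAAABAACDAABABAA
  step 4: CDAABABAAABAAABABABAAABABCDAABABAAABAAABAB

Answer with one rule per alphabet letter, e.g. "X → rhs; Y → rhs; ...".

A->AB, B->AA, C->CD, D->A

  step 3 ⇒ step 4: CDAABABAAABAACDAABABAA ⇒ CD·A·AB·AB·AA·AB·AA·AB·AB·AB·AA·AB·AB·CD·A·AB·AB·AA·AB·AA·AB·AB
    A ↦ AB
    B ↦ AA
    C ↦ CD
    D ↦ A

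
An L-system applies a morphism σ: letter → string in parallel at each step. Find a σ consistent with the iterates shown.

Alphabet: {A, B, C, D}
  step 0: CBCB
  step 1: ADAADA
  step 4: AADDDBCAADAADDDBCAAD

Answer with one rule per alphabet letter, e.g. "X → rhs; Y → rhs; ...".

  step 0 ⇒ step 1: CBCB ⇒ AD·A·AD·A
    B ↦ A
    C ↦ AD
    A ↦ D  (constrained at step 1)
    D ↦ BC  (constrained at step 1)

A->D, B->A, C->AD, D->BC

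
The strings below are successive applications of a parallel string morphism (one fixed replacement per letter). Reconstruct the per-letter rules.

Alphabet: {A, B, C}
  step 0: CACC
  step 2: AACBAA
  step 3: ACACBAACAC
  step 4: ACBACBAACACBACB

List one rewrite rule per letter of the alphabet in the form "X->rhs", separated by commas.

A->AC, B->A, C->B

  step 3 ⇒ step 4: ACACBAACAC ⇒ AC·B·AC·B·A·AC·AC·B·AC·B
    A ↦ AC
    B ↦ A
    C ↦ B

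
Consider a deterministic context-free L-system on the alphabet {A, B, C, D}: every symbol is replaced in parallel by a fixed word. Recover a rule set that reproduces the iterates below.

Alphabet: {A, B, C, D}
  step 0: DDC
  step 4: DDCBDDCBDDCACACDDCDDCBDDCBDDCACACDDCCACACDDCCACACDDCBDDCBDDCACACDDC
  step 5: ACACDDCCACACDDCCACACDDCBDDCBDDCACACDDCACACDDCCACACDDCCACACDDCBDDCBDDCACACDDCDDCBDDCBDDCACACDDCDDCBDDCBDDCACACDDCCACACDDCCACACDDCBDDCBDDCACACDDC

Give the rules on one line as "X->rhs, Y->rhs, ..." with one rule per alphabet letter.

A->B, B->C, C->DDC, D->AC

  step 4 ⇒ step 5: DDCBDDCBDDCACACDDCDDCBDDCBDDCACACDDCCACACDDCCACACDDCBDDCBDDCACACDDC ⇒ AC·AC·DDC·C·AC·AC·DDC·C·AC·AC·DDC·B·DDC·B·DDC·AC·AC·DDC·AC·AC·DDC·C·AC·AC·DDC·C·AC·AC·DDC·B·DDC·B·DDC·AC·AC·DDC·DDC·B·DDC·B·DDC·AC·AC·DDC·DDC·B·DDC·B·DDC·AC·AC·DDC·C·AC·AC·DDC·C·AC·AC·DDC·B·DDC·B·DDC·AC·AC·DDC
    A ↦ B
    B ↦ C
    C ↦ DDC
    D ↦ AC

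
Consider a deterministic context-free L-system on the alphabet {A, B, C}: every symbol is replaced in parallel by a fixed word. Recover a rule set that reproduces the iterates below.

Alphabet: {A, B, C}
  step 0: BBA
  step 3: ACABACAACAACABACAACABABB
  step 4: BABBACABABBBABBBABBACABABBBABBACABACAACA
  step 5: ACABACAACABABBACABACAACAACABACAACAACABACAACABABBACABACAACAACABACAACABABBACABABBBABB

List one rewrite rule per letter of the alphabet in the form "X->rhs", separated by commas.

A->B, B->ACA, C->AB

  step 4 ⇒ step 5: BABBACABABBBABBBABBACABABBBABBACABACAACA ⇒ ACA·B·ACA·ACA·B·AB·B·ACA·B·ACA·ACA·ACA·B·ACA·ACA·ACA·B·ACA·ACA·B·AB·B·ACA·B·ACA·ACA·ACA·B·ACA·ACA·B·AB·B·ACA·B·AB·B·B·AB·B
    A ↦ B
    B ↦ ACA
    C ↦ AB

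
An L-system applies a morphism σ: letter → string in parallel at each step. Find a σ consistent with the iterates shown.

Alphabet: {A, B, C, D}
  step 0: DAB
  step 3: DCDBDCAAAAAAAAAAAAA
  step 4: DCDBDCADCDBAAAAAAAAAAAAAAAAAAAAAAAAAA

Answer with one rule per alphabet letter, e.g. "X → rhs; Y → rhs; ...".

A->AA, B->A, C->DB, D->DC

  step 3 ⇒ step 4: DCDBDCAAAAAAAAAAAAA ⇒ DC·DB·DC·A·DC·DB·AA·AA·AA·AA·AA·AA·AA·AA·AA·AA·AA·AA·AA
    A ↦ AA
    B ↦ A
    C ↦ DB
    D ↦ DC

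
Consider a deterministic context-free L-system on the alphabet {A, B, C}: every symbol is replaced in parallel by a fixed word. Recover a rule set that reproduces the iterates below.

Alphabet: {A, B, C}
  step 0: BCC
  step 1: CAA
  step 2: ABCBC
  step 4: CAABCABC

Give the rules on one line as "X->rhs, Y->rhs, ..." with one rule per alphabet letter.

A->BC, B->C, C->A

  step 1 ⇒ step 2: CAA ⇒ A·BC·BC
    A ↦ BC
    C ↦ A
  step 0 ⇒ step 1: BCC ⇒ C·A·A
    B ↦ C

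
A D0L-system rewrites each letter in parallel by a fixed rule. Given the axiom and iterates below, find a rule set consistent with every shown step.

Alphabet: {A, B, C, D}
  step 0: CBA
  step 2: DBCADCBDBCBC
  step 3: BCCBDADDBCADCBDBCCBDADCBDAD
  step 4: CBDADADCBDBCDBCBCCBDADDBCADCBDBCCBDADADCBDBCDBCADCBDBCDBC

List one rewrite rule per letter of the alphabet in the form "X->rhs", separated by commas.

  step 3 ⇒ step 4: BCCBDADDBCADCBDBCCBDADCBDAD ⇒ CBD·AD·AD·CBD·BC·D·BC·BC·CBD·AD·D·BC·AD·CBD·BC·CBD·AD·AD·CBD·BC·D·BC·AD·CBD·BC·D·BC
    A ↦ D
    B ↦ CBD
    C ↦ AD
    D ↦ BC

A->D, B->CBD, C->AD, D->BC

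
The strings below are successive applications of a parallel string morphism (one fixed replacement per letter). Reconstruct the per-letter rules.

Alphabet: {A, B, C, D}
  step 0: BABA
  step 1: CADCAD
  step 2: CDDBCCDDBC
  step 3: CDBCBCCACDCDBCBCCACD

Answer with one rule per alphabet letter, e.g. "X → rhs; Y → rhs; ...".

  step 2 ⇒ step 3: CDDBCCDDBC ⇒ CD·BC·BC·CA·CD·CD·BC·BC·CA·CD
    B ↦ CA
    C ↦ CD
    D ↦ BC
  step 0 ⇒ step 1: BABA ⇒ CA·D·CA·D
    A ↦ D

A->D, B->CA, C->CD, D->BC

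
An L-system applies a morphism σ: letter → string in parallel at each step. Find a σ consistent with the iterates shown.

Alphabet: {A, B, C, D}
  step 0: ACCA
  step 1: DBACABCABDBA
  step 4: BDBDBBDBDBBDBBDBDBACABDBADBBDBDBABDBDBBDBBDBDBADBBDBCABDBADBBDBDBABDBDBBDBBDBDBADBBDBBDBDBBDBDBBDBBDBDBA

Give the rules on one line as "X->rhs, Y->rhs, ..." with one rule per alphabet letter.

A->DBA, B->DB, C->CAB, D->B

  step 0 ⇒ step 1: ACCA ⇒ DBA·CAB·CAB·DBA
    A ↦ DBA
    C ↦ CAB
    B ↦ DB  (constrained at step 1)
    D ↦ B  (constrained at step 1)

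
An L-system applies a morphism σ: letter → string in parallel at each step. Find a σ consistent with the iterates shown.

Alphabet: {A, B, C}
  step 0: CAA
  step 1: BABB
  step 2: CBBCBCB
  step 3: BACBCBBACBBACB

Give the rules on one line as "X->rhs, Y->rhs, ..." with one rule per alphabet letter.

  step 2 ⇒ step 3: CBBCBCB ⇒ BA·CB·CB·BA·CB·BA·CB
    B ↦ CB
    C ↦ BA
  step 0 ⇒ step 1: CAA ⇒ BA·B·B
    A ↦ B

A->B, B->CB, C->BA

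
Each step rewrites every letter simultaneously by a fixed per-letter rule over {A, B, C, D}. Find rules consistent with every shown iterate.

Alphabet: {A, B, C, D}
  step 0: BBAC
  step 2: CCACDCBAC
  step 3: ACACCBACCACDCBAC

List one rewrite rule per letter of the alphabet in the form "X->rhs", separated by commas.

  step 2 ⇒ step 3: CCACDCBAC ⇒ AC·AC·CB·AC·C·AC·D·CB·AC
    A ↦ CB
    B ↦ D
    C ↦ AC
    D ↦ C

A->CB, B->D, C->AC, D->C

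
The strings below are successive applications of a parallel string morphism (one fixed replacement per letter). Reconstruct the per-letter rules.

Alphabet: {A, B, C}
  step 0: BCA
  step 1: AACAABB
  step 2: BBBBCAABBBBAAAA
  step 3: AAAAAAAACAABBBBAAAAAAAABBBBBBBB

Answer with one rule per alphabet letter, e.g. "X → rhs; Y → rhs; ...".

A->BB, B->AA, C->CAA

  step 2 ⇒ step 3: BBBBCAABBBBAAAA ⇒ AA·AA·AA·AA·CAA·BB·BB·AA·AA·AA·AA·BB·BB·BB·BB
    A ↦ BB
    B ↦ AA
    C ↦ CAA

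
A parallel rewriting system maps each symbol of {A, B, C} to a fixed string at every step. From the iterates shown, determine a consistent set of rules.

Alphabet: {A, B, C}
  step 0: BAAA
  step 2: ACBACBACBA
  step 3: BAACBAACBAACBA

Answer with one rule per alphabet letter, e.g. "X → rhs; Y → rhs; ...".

A->BA, B->C, C->A

  step 2 ⇒ step 3: ACBACBACBA ⇒ BA·A·C·BA·A·C·BA·A·C·BA
    A ↦ BA
    B ↦ C
    C ↦ A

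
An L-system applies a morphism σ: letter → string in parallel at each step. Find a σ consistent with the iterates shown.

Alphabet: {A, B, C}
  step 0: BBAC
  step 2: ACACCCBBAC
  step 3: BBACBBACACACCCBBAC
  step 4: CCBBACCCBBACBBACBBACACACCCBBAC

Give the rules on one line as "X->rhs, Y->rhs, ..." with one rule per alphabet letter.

  step 3 ⇒ step 4: BBACBBACACACCCBBAC ⇒ C·C·BB·AC·C·C·BB·AC·BB·AC·BB·AC·AC·AC·C·C·BB·AC
    A ↦ BB
    B ↦ C
    C ↦ AC

A->BB, B->C, C->AC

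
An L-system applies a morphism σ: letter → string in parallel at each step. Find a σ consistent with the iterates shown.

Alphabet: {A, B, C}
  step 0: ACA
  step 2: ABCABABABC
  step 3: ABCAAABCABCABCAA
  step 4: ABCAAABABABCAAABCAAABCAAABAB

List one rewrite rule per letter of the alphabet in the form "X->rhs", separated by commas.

  step 3 ⇒ step 4: ABCAAABCABCABCAA ⇒ AB·C·AA·AB·AB·AB·C·AA·AB·C·AA·AB·C·AA·AB·AB
    A ↦ AB
    B ↦ C
    C ↦ AA

A->AB, B->C, C->AA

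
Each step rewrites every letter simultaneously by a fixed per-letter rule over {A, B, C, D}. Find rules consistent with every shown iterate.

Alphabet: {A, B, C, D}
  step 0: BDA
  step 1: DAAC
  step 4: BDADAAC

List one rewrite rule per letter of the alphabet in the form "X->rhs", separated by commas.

  step 0 ⇒ step 1: BDA ⇒ DA·A·C
    A ↦ C
    B ↦ DA
    D ↦ A
    C ↦ B  (constrained at step 1)

A->C, B->DA, C->B, D->A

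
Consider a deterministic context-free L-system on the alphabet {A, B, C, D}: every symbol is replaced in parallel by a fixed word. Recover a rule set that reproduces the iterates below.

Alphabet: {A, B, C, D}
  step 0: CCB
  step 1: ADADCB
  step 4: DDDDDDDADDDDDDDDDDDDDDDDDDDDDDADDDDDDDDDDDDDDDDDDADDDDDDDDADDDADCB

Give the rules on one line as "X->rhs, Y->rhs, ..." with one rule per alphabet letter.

A->DAD, B->CB, C->AD, D->DD

  step 0 ⇒ step 1: CCB ⇒ AD·AD·CB
    B ↦ CB
    C ↦ AD
    A ↦ DAD  (constrained at step 1)
    D ↦ DD  (constrained at step 1)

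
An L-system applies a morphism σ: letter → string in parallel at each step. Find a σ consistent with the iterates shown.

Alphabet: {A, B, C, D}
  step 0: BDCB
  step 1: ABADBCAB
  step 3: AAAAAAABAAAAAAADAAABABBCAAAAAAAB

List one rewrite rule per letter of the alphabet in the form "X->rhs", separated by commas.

A->AA, B->AB, C->BC, D->AD

  step 0 ⇒ step 1: BDCB ⇒ AB·AD·BC·AB
    B ↦ AB
    C ↦ BC
    D ↦ AD
    A ↦ AA  (constrained at step 1)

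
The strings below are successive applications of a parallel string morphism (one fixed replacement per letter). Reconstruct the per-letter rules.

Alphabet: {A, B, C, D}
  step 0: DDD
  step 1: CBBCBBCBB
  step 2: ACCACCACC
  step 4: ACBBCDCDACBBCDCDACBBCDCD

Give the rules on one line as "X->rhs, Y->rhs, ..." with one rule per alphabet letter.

A->CD, B->C, C->A, D->CBB

  step 1 ⇒ step 2: CBBCBBCBB ⇒ A·C·C·A·C·C·A·C·C
    B ↦ C
    C ↦ A
    A ↦ CD  (constrained at step 2)
  step 0 ⇒ step 1: DDD ⇒ CBB·CBB·CBB
    D ↦ CBB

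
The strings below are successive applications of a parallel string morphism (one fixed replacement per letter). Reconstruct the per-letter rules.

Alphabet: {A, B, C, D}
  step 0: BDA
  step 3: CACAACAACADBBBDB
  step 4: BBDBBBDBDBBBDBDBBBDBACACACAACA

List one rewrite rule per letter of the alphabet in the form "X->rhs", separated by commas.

  step 3 ⇒ step 4: CACAACAACADBBBDB ⇒ BB·DB·BB·DB·DB·BB·DB·DB·BB·DB·A·CA·CA·CA·A·CA
    A ↦ DB
    B ↦ CA
    C ↦ BB
    D ↦ A

A->DB, B->CA, C->BB, D->A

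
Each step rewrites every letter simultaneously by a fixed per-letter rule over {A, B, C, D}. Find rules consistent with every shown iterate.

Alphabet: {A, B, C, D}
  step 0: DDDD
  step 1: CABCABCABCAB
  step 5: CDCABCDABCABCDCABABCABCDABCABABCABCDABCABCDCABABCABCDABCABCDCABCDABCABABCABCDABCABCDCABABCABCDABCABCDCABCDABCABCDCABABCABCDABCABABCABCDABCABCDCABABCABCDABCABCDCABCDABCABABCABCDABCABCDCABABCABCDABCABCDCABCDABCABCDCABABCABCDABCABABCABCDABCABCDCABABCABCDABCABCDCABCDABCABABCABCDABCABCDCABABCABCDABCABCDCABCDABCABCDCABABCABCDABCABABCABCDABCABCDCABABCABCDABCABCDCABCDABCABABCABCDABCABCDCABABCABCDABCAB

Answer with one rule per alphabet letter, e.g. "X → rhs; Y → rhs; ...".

A->AB, B->CAB, C->CD, D->CAB

  step 0 ⇒ step 1: DDDD ⇒ CAB·CAB·CAB·CAB
    D ↦ CAB
    A ↦ AB  (constrained at step 1)
    B ↦ CAB  (constrained at step 1)
    C ↦ CD  (constrained at step 1)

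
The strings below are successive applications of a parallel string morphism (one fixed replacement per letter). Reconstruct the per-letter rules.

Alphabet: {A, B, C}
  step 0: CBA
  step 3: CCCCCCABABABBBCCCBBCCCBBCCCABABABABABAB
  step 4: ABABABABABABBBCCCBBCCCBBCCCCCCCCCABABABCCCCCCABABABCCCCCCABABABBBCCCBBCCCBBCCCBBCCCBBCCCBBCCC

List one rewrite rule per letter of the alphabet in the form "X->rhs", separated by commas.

A->BB, B->CCC, C->AB

  step 3 ⇒ step 4: CCCCCCABABABBBCCCBBCCCBBCCCABABABABABAB ⇒ AB·AB·AB·AB·AB·AB·BB·CCC·BB·CCC·BB·CCC·CCC·CCC·AB·AB·AB·CCC·CCC·AB·AB·AB·CCC·CCC·AB·AB·AB·BB·CCC·BB·CCC·BB·CCC·BB·CCC·BB·CCC·BB·CCC
    A ↦ BB
    B ↦ CCC
    C ↦ AB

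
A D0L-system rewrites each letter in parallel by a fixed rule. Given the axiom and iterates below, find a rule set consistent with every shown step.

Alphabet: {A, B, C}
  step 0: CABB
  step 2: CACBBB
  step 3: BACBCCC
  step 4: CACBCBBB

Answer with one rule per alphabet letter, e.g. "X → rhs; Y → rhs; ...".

A->AC, B->C, C->B

  step 3 ⇒ step 4: BACBCCC ⇒ C·AC·B·C·B·B·B
    A ↦ AC
    B ↦ C
    C ↦ B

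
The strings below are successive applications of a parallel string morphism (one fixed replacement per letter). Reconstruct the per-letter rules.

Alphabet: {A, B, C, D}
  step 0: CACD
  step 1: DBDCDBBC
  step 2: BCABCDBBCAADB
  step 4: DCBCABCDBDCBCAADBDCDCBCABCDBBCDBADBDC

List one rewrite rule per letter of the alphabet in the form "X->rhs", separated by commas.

  step 1 ⇒ step 2: DBDCDBBC ⇒ BC·A·BC·DB·BC·A·A·DB
    B ↦ A
    C ↦ DB
    D ↦ BC
  step 0 ⇒ step 1: CACD ⇒ DB·DC·DB·BC
    A ↦ DC

A->DC, B->A, C->DB, D->BC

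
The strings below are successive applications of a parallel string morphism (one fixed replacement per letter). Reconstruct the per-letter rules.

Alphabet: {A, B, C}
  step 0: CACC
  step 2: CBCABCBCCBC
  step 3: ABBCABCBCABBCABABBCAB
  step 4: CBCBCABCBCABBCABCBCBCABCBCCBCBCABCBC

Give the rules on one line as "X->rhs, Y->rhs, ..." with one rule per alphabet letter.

A->C, B->BC, C->AB

  step 3 ⇒ step 4: ABBCABCBCABBCABABBCAB ⇒ C·BC·BC·AB·C·BC·AB·BC·AB·C·BC·BC·AB·C·BC·C·BC·BC·AB·C·BC
    A ↦ C
    B ↦ BC
    C ↦ AB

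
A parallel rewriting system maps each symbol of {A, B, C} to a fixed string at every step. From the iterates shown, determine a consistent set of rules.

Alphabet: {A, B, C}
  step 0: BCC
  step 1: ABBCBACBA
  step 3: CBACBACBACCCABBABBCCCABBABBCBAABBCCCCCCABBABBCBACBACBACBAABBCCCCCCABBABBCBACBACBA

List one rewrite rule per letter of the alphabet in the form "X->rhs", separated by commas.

  step 0 ⇒ step 1: BCC ⇒ ABB·CBA·CBA
    B ↦ ABB
    C ↦ CBA
    A ↦ CCC  (constrained at step 1)

A->CCC, B->ABB, C->CBA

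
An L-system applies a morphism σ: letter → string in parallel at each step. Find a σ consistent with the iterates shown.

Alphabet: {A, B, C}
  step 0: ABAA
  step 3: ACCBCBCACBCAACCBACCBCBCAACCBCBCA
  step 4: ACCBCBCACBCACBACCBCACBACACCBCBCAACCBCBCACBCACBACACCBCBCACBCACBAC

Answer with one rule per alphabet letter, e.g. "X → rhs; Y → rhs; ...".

A->AC, B->CA, C->CB

  step 3 ⇒ step 4: ACCBCBCACBCAACCBACCBCBCAACCBCBCA ⇒ AC·CB·CB·CA·CB·CA·CB·AC·CB·CA·CB·AC·AC·CB·CB·CA·AC·CB·CB·CA·CB·CA·CB·AC·AC·CB·CB·CA·CB·CA·CB·AC
    A ↦ AC
    B ↦ CA
    C ↦ CB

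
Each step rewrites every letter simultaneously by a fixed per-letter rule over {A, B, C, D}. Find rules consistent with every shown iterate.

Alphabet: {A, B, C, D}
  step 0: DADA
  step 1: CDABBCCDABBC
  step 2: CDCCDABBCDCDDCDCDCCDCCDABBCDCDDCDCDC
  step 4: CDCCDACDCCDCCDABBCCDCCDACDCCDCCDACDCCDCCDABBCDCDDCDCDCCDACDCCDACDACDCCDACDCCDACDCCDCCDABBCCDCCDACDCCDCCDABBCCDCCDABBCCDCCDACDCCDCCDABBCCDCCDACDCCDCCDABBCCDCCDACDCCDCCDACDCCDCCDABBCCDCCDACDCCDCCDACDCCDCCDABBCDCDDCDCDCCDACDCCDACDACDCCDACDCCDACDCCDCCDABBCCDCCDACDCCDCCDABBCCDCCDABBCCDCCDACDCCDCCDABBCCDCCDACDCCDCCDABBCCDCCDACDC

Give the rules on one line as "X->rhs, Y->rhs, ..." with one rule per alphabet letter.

A->BBC, B->DCD, C->CDC, D->CDA

  step 1 ⇒ step 2: CDABBCCDABBC ⇒ CDC·CDA·BBC·DCD·DCD·CDC·CDC·CDA·BBC·DCD·DCD·CDC
    A ↦ BBC
    B ↦ DCD
    C ↦ CDC
    D ↦ CDA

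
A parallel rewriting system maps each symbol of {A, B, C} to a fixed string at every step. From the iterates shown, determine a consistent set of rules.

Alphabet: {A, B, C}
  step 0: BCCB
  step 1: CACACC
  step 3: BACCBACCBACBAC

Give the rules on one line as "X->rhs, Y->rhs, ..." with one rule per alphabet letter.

  step 0 ⇒ step 1: BCCB ⇒ C·AC·AC·C
    B ↦ C
    C ↦ AC
    A ↦ B  (constrained at step 1)

A->B, B->C, C->AC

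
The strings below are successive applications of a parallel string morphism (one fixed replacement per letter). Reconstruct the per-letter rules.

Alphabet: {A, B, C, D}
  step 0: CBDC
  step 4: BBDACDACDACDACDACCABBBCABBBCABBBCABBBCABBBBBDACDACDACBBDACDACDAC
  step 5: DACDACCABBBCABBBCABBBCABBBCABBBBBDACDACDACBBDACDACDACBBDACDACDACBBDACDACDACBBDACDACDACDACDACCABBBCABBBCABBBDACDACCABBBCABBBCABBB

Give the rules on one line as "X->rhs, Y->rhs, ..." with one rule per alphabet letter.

A->B, B->DAC, C->B, D->CAB

  step 4 ⇒ step 5: BBDACDACDACDACDACCABBBCABBBCABBBCABBBCABBBBBDACDACDACBBDACDACDAC ⇒ DAC·DAC·CAB·B·B·CAB·B·B·CAB·B·B·CAB·B·B·CAB·B·B·B·B·DAC·DAC·DAC·B·B·DAC·DAC·DAC·B·B·DAC·DAC·DAC·B·B·DAC·DAC·DAC·B·B·DAC·DAC·DAC·DAC·DAC·CAB·B·B·CAB·B·B·CAB·B·B·DAC·DAC·CAB·B·B·CAB·B·B·CAB·B·B
    A ↦ B
    B ↦ DAC
    C ↦ B
    D ↦ CAB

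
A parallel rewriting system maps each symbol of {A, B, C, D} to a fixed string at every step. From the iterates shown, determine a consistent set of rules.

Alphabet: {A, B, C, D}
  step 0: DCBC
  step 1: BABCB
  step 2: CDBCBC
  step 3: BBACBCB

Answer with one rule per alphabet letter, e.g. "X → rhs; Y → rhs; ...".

  step 2 ⇒ step 3: CDBCBC ⇒ B·BA·C·B·C·B
    B ↦ C
    C ↦ B
    D ↦ BA
  step 1 ⇒ step 2: BABCB ⇒ C·DB·C·B·C
    A ↦ DB

A->DB, B->C, C->B, D->BA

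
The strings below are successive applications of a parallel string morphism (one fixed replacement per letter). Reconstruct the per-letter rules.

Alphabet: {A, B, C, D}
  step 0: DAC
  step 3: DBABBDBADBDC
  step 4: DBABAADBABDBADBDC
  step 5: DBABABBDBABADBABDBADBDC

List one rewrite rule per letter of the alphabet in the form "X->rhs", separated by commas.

A->B, B->A, C->DC, D->DB

  step 4 ⇒ step 5: DBABAADBABDBADBDC ⇒ DB·A·B·A·B·B·DB·A·B·A·DB·A·B·DB·A·DB·DC
    A ↦ B
    B ↦ A
    C ↦ DC
    D ↦ DB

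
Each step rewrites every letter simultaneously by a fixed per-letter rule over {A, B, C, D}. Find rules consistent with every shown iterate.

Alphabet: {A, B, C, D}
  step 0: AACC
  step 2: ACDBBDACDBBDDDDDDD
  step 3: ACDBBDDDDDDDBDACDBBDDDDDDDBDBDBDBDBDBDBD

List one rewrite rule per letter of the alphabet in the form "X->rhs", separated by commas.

A->ACD, B->DDD, C->B, D->BD

  step 2 ⇒ step 3: ACDBBDACDBBDDDDDDD ⇒ ACD·B·BD·DDD·DDD·BD·ACD·B·BD·DDD·DDD·BD·BD·BD·BD·BD·BD·BD
    A ↦ ACD
    B ↦ DDD
    C ↦ B
    D ↦ BD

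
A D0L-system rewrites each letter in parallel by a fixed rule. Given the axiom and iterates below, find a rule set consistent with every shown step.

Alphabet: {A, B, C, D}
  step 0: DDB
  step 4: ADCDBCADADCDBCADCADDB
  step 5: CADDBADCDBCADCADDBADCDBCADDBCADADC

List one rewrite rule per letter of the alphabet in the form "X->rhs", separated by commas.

  step 4 ⇒ step 5: ADCDBCADADCDBCADCADDB ⇒ C·AD·DB·AD·C·DB·C·AD·C·AD·DB·AD·C·DB·C·AD·DB·C·AD·AD·C
    A ↦ C
    B ↦ C
    C ↦ DB
    D ↦ AD

A->C, B->C, C->DB, D->AD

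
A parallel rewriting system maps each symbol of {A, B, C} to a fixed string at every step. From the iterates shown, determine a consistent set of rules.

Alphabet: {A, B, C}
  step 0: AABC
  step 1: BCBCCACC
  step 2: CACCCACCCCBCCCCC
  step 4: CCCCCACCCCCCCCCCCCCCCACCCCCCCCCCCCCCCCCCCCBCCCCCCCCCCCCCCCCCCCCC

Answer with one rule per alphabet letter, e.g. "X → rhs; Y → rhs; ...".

A->BC, B->CA, C->CC

  step 1 ⇒ step 2: BCBCCACC ⇒ CA·CC·CA·CC·CC·BC·CC·CC
    A ↦ BC
    B ↦ CA
    C ↦ CC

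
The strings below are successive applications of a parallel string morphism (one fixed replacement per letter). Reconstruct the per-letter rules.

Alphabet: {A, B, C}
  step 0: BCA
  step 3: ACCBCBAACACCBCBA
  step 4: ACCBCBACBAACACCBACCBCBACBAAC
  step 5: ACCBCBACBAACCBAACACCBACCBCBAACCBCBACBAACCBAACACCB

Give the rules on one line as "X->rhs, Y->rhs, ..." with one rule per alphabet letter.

  step 4 ⇒ step 5: ACCBCBACBAACACCBACCBCBACBAAC ⇒ AC·CB·CB·A·CB·A·AC·CB·A·AC·AC·CB·AC·CB·CB·A·AC·CB·CB·A·CB·A·AC·CB·A·AC·AC·CB
    A ↦ AC
    B ↦ A
    C ↦ CB

A->AC, B->A, C->CB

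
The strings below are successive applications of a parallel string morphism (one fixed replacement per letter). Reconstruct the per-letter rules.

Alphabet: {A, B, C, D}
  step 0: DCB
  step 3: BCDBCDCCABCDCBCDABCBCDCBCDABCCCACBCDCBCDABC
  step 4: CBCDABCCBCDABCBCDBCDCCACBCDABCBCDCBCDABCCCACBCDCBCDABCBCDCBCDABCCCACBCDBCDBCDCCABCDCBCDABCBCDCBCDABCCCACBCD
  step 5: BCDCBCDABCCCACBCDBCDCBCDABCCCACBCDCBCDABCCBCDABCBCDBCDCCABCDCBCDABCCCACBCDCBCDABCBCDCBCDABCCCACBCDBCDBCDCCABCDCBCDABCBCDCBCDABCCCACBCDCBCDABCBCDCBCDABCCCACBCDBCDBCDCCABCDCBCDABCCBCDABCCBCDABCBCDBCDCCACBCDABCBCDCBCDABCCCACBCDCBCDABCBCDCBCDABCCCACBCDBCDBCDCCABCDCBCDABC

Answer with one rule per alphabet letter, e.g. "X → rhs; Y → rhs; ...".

  step 4 ⇒ step 5: CBCDABCCBCDABCBCDBCDCCACBCDABCBCDCBCDABCCCACBCDCBCDABCBCDCBCDABCCCACBCDBCDBCDCCABCDCBCDABCBCDCBCDABCCCACBCD ⇒ BCD·C·BCD·ABC·CCA·C·BCD·BCD·C·BCD·ABC·CCA·C·BCD·C·BCD·ABC·C·BCD·ABC·BCD·BCD·CCA·BCD·C·BCD·ABC·CCA·C·BCD·C·BCD·ABC·BCD·C·BCD·ABC·CCA·C·BCD·BCD·BCD·CCA·BCD·C·BCD·ABC·BCD·C·BCD·ABC·CCA·C·BCD·C·BCD·ABC·BCD·C·BCD·ABC·CCA·C·BCD·BCD·BCD·CCA·BCD·C·BCD·ABC·C·BCD·ABC·C·BCD·ABC·BCD·BCD·CCA·C·BCD·ABC·BCD·C·BCD·ABC·CCA·C·BCD·C·BCD·ABC·BCD·C·BCD·ABC·CCA·C·BCD·BCD·BCD·CCA·BCD·C·BCD·ABC
    A ↦ CCA
    B ↦ C
    C ↦ BCD
    D ↦ ABC

A->CCA, B->C, C->BCD, D->ABC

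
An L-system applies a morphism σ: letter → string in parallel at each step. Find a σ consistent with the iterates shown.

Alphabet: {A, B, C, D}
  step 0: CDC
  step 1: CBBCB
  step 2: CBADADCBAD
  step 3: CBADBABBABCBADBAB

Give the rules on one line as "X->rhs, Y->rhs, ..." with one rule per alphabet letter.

A->BA, B->AD, C->CB, D->B

  step 2 ⇒ step 3: CBADADCBAD ⇒ CB·AD·BA·B·BA·B·CB·AD·BA·B
    A ↦ BA
    B ↦ AD
    C ↦ CB
    D ↦ B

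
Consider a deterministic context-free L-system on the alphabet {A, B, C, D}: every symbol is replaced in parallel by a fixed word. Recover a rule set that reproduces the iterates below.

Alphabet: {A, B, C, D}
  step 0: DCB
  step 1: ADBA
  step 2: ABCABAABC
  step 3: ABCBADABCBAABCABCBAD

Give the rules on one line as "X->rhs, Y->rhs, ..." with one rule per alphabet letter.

  step 2 ⇒ step 3: ABCABAABC ⇒ ABC·BA·D·ABC·BA·ABC·ABC·BA·D
    A ↦ ABC
    B ↦ BA
    C ↦ D
  step 0 ⇒ step 1: DCB ⇒ A·D·BA
    D ↦ A

A->ABC, B->BA, C->D, D->A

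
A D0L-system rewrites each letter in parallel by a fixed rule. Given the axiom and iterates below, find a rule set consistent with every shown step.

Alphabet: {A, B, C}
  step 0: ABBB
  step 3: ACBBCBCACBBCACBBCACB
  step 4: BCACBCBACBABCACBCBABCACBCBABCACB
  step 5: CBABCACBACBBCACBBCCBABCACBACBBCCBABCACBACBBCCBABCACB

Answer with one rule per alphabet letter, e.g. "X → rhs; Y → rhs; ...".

  step 4 ⇒ step 5: BCACBCBACBABCACBCBABCACBCBABCACB ⇒ CB·A·BC·A·CB·A·CB·BC·A·CB·BC·CB·A·BC·A·CB·A·CB·BC·CB·A·BC·A·CB·A·CB·BC·CB·A·BC·A·CB
    A ↦ BC
    B ↦ CB
    C ↦ A

A->BC, B->CB, C->A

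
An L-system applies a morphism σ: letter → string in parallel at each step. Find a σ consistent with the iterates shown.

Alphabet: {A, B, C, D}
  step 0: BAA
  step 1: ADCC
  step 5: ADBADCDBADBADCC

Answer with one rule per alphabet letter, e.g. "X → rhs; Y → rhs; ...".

A->C, B->AD, C->A, D->DB

  step 0 ⇒ step 1: BAA ⇒ AD·C·C
    A ↦ C
    B ↦ AD
    C ↦ A  (constrained at step 1)
    D ↦ DB  (constrained at step 1)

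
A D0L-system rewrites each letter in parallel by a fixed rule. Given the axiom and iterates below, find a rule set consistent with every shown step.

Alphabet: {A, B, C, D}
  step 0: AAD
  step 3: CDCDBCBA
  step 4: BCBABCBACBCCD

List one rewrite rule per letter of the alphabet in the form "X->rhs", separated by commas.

A->D, B->C, C->BC, D->BA

  step 3 ⇒ step 4: CDCDBCBA ⇒ BC·BA·BC·BA·C·BC·C·D
    A ↦ D
    B ↦ C
    C ↦ BC
    D ↦ BA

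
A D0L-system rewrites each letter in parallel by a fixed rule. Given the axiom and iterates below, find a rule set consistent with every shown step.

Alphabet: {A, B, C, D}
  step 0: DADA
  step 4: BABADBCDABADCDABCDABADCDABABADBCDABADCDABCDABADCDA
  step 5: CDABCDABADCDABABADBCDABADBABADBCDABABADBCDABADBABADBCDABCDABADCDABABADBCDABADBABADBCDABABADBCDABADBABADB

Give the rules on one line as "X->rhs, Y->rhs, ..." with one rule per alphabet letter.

A->B, B->CDA, C->BAB, D->AD

  step 4 ⇒ step 5: BABADBCDABADCDABCDABADCDABABADBCDABADCDABCDABADCDA ⇒ CDA·B·CDA·B·AD·CDA·BAB·AD·B·CDA·B·AD·BAB·AD·B·CDA·BAB·AD·B·CDA·B·AD·BAB·AD·B·CDA·B·CDA·B·AD·CDA·BAB·AD·B·CDA·B·AD·BAB·AD·B·CDA·BAB·AD·B·CDA·B·AD·BAB·AD·B
    A ↦ B
    B ↦ CDA
    C ↦ BAB
    D ↦ AD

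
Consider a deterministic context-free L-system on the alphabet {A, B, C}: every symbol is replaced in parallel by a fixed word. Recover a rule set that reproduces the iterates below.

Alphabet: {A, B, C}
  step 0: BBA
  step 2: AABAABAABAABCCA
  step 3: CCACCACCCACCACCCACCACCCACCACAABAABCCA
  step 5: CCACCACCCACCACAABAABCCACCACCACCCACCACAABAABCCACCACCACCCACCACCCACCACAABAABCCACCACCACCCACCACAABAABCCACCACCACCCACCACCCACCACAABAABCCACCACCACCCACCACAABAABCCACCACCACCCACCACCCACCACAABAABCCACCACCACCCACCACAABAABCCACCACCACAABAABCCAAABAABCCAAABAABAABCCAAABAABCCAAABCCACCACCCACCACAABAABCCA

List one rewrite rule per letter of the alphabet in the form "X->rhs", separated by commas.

A->CCA, B->C, C->AAB

  step 2 ⇒ step 3: AABAABAABAABCCA ⇒ CCA·CCA·C·CCA·CCA·C·CCA·CCA·C·CCA·CCA·C·AAB·AAB·CCA
    A ↦ CCA
    B ↦ C
    C ↦ AAB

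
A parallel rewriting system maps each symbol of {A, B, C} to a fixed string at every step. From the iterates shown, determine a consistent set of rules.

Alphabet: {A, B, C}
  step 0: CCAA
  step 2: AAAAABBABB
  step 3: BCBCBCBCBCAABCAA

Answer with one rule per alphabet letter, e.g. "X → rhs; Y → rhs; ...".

  step 2 ⇒ step 3: AAAAABBABB ⇒ BC·BC·BC·BC·BC·A·A·BC·A·A
    A ↦ BC
    B ↦ A
    C ↦ BB  (constrained at step 0)

A->BC, B->A, C->BB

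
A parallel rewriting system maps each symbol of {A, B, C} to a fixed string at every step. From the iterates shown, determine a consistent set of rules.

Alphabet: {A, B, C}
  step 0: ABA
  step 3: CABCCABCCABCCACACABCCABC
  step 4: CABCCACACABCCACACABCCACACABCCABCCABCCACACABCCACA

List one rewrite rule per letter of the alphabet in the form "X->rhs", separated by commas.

  step 3 ⇒ step 4: CABCCABCCABCCACACABCCABC ⇒ CA·BC·CA·CA·CA·BC·CA·CA·CA·BC·CA·CA·CA·BC·CA·BC·CA·BC·CA·CA·CA·BC·CA·CA
    A ↦ BC
    B ↦ CA
    C ↦ CA

A->BC, B->CA, C->CA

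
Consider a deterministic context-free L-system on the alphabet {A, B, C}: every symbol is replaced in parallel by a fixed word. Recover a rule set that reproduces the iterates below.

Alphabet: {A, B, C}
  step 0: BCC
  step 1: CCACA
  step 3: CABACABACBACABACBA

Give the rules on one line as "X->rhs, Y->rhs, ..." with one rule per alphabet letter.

  step 0 ⇒ step 1: BCC ⇒ C·CA·CA
    B ↦ C
    C ↦ CA
    A ↦ BA  (constrained at step 1)

A->BA, B->C, C->CA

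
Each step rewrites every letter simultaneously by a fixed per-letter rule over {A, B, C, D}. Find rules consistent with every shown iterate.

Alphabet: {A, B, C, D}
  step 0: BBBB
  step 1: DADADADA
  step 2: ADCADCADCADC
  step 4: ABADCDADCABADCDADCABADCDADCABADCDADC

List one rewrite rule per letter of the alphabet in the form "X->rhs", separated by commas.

A->DC, B->DA, C->BA, D->A

  step 1 ⇒ step 2: DADADADA ⇒ A·DC·A·DC·A·DC·A·DC
    A ↦ DC
    D ↦ A
  step 0 ⇒ step 1: BBBB ⇒ DA·DA·DA·DA
    B ↦ DA
    C ↦ BA  (constrained at step 2)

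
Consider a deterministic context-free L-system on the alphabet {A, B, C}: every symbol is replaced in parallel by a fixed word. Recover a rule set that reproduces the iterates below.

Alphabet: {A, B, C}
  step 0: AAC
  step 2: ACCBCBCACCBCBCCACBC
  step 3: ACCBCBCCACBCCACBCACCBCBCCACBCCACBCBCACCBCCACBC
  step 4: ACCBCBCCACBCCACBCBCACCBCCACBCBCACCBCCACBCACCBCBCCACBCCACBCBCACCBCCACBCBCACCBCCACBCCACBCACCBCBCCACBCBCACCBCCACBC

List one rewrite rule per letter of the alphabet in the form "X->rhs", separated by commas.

A->ACC, B->CAC, C->BC

  step 3 ⇒ step 4: ACCBCBCCACBCCACBCACCBCBCCACBCCACBCBCACCBCCACBC ⇒ ACC·BC·BC·CAC·BC·CAC·BC·BC·ACC·BC·CAC·BC·BC·ACC·BC·CAC·BC·ACC·BC·BC·CAC·BC·CAC·BC·BC·ACC·BC·CAC·BC·BC·ACC·BC·CAC·BC·CAC·BC·ACC·BC·BC·CAC·BC·BC·ACC·BC·CAC·BC
    A ↦ ACC
    B ↦ CAC
    C ↦ BC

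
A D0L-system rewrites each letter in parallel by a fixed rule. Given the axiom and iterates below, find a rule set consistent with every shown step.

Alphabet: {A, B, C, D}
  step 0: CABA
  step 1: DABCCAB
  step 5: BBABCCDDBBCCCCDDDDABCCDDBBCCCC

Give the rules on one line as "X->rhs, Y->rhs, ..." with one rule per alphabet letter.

A->AB, B->CC, C->D, D->B

  step 0 ⇒ step 1: CABA ⇒ D·AB·CC·AB
    A ↦ AB
    B ↦ CC
    C ↦ D
    D ↦ B  (constrained at step 1)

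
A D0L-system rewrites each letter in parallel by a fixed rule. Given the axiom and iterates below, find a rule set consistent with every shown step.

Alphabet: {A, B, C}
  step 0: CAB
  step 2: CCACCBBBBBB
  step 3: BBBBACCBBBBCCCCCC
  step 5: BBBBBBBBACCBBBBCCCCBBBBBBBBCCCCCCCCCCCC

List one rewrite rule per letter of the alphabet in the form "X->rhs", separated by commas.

  step 2 ⇒ step 3: CCACCBBBBBB ⇒ BB·BB·ACC·BB·BB·C·C·C·C·C·C
    A ↦ ACC
    B ↦ C
    C ↦ BB

A->ACC, B->C, C->BB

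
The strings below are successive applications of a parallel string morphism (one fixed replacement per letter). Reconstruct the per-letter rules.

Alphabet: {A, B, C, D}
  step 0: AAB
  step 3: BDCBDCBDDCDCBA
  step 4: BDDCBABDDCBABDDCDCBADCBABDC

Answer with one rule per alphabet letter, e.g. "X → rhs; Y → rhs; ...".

A->C, B->BD, C->BA, D->DC

  step 3 ⇒ step 4: BDCBDCBDDCDCBA ⇒ BD·DC·BA·BD·DC·BA·BD·DC·DC·BA·DC·BA·BD·C
    A ↦ C
    B ↦ BD
    C ↦ BA
    D ↦ DC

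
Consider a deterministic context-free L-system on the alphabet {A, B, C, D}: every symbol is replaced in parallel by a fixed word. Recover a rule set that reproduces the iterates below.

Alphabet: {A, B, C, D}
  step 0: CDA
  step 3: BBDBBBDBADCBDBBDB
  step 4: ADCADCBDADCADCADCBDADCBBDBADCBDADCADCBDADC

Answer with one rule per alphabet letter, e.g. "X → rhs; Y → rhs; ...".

A->B, B->ADC, C->B, D->BD

  step 3 ⇒ step 4: BBDBBBDBADCBDBBDB ⇒ ADC·ADC·BD·ADC·ADC·ADC·BD·ADC·B·BD·B·ADC·BD·ADC·ADC·BD·ADC
    A ↦ B
    B ↦ ADC
    C ↦ B
    D ↦ BD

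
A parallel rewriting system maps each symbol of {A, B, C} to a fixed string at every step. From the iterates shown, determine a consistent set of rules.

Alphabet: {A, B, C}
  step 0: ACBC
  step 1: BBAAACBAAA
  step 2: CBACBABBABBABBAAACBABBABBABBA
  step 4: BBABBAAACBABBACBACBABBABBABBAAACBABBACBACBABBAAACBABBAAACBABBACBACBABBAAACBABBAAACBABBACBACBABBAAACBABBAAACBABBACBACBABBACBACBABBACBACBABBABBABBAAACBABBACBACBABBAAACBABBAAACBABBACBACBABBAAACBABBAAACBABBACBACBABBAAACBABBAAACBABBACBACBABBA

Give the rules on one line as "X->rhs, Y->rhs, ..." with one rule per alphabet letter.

  step 1 ⇒ step 2: BBAAACBAAA ⇒ CBA·CBA·BBA·BBA·BBA·AA·CBA·BBA·BBA·BBA
    A ↦ BBA
    B ↦ CBA
    C ↦ AA

A->BBA, B->CBA, C->AA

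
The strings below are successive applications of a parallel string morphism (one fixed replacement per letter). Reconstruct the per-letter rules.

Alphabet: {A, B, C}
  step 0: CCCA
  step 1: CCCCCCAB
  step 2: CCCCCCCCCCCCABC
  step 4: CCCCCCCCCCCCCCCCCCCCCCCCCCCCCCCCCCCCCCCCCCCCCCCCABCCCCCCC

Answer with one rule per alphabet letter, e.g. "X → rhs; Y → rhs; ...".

A->AB, B->C, C->CC

  step 1 ⇒ step 2: CCCCCCAB ⇒ CC·CC·CC·CC·CC·CC·AB·C
    A ↦ AB
    B ↦ C
    C ↦ CC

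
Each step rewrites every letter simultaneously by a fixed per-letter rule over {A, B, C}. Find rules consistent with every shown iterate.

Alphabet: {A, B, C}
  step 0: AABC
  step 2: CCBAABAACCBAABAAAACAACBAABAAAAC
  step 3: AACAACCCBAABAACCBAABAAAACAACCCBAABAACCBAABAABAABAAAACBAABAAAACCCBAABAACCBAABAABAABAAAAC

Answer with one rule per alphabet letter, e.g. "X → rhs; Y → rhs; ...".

A->BAA, B->CC, C->AAC

  step 2 ⇒ step 3: CCBAABAACCBAABAAAACAACBAABAAAAC ⇒ AAC·AAC·CC·BAA·BAA·CC·BAA·BAA·AAC·AAC·CC·BAA·BAA·CC·BAA·BAA·BAA·BAA·AAC·BAA·BAA·AAC·CC·BAA·BAA·CC·BAA·BAA·BAA·BAA·AAC
    A ↦ BAA
    B ↦ CC
    C ↦ AAC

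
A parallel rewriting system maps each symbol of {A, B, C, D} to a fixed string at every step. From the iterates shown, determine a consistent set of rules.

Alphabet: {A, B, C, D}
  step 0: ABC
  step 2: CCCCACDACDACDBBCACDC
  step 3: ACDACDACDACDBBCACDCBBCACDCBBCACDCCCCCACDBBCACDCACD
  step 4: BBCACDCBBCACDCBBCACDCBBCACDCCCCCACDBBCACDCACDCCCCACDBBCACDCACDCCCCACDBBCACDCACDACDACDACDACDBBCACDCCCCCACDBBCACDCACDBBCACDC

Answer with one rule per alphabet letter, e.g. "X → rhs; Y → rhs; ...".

  step 3 ⇒ step 4: ACDACDACDACDBBCACDCBBCACDCBBCACDCCCCCACDBBCACDCACD ⇒ BBC·ACD·C·BBC·ACD·C·BBC·ACD·C·BBC·ACD·C·CC·CC·ACD·BBC·ACD·C·ACD·CC·CC·ACD·BBC·ACD·C·ACD·CC·CC·ACD·BBC·ACD·C·ACD·ACD·ACD·ACD·ACD·BBC·ACD·C·CC·CC·ACD·BBC·ACD·C·ACD·BBC·ACD·C
    A ↦ BBC
    B ↦ CC
    C ↦ ACD
    D ↦ C

A->BBC, B->CC, C->ACD, D->C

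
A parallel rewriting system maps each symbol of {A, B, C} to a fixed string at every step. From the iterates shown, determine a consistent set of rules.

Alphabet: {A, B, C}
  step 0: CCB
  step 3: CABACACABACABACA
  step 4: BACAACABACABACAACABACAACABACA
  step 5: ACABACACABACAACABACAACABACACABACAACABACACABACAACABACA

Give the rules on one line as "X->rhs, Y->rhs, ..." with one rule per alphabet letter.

A->CA, B->A, C->BA

  step 4 ⇒ step 5: BACAACABACABACAACABACAACABACA ⇒ A·CA·BA·CA·CA·BA·CA·A·CA·BA·CA·A·CA·BA·CA·CA·BA·CA·A·CA·BA·CA·CA·BA·CA·A·CA·BA·CA
    A ↦ CA
    B ↦ A
    C ↦ BA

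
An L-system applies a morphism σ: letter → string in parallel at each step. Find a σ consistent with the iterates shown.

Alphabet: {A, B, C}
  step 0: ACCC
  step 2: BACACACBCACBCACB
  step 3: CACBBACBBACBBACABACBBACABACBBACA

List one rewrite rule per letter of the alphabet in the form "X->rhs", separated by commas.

A->CB, B->CA, C->BA

  step 2 ⇒ step 3: BACACACBCACBCACB ⇒ CA·CB·BA·CB·BA·CB·BA·CA·BA·CB·BA·CA·BA·CB·BA·CA
    A ↦ CB
    B ↦ CA
    C ↦ BA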